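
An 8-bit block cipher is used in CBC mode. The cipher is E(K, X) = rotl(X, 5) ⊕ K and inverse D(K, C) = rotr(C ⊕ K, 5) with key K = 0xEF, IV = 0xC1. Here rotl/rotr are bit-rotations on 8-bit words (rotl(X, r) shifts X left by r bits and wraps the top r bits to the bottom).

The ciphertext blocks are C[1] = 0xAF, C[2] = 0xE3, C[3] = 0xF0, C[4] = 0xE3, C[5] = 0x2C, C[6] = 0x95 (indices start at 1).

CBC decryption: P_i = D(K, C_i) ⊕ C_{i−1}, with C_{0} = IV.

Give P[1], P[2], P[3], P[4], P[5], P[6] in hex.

P[1]: D(K, 0xAF) = 0x02; 0x02 ⊕ 0xC1 = 0xC3.
P[2]: D(K, 0xE3) = 0x60; 0x60 ⊕ 0xAF = 0xCF.
P[3]: D(K, 0xF0) = 0xF8; 0xF8 ⊕ 0xE3 = 0x1B.
P[4]: D(K, 0xE3) = 0x60; 0x60 ⊕ 0xF0 = 0x90.
P[5]: D(K, 0x2C) = 0x1E; 0x1E ⊕ 0xE3 = 0xFD.
P[6]: D(K, 0x95) = 0xD3; 0xD3 ⊕ 0x2C = 0xFF.

P[1] = 0xC3, P[2] = 0xCF, P[3] = 0x1B, P[4] = 0x90, P[5] = 0xFD, P[6] = 0xFF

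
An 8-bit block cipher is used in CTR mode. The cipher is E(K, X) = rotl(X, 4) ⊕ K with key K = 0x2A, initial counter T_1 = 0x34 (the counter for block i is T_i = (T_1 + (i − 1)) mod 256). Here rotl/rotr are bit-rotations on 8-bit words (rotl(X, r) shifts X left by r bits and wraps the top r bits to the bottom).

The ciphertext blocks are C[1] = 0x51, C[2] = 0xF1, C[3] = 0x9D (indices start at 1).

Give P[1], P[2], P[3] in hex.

P[1] = 0x38, P[2] = 0x88, P[3] = 0xD4

CTR decryption: S_i = E(K, T_i) where T_i is the counter for block i; P_i = C_i ⊕ S_i.
P[1]: T = 0x34, S = E(K, T) = 0x69; 0x51 ⊕ 0x69 = 0x38.
P[2]: T = 0x35, S = E(K, T) = 0x79; 0xF1 ⊕ 0x79 = 0x88.
P[3]: T = 0x36, S = E(K, T) = 0x49; 0x9D ⊕ 0x49 = 0xD4.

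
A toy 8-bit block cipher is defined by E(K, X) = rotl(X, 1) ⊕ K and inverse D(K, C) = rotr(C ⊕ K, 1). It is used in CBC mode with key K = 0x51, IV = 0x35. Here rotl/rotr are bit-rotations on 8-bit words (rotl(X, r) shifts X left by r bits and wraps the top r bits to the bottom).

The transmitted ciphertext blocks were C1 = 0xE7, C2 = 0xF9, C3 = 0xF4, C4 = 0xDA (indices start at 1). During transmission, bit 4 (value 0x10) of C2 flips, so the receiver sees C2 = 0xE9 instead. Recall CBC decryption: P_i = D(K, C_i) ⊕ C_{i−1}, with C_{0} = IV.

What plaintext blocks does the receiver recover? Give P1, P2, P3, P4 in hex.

Only C2 changed, to 0xE9. In CBC, a change in C_i garbles P_i and flips the same bit in P_{i+1}. Decrypting the received ciphertext:
P1: D(K, 0xE7) = 0x5B; 0x5B ⊕ 0x35 = 0x6E.
P2: D(K, 0xE9) = 0x5C; 0x5C ⊕ 0xE7 = 0xBB.
P3: D(K, 0xF4) = 0xD2; 0xD2 ⊕ 0xE9 = 0x3B.
P4: D(K, 0xDA) = 0xC5; 0xC5 ⊕ 0xF4 = 0x31.
Blocks that differ from the original plaintext: P2, P3.

P1 = 0x6E, P2 = 0xBB, P3 = 0x3B, P4 = 0x31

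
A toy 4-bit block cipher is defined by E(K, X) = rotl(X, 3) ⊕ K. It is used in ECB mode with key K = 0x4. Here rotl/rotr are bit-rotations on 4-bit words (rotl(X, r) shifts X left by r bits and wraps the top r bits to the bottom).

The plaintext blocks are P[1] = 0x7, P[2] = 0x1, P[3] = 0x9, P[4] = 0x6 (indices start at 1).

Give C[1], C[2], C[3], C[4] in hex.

ECB encryption: C_i = E(K, P_i).
C[1]: E(K, 0x7) = 0xF.
C[2]: E(K, 0x1) = 0xC.
C[3]: E(K, 0x9) = 0x8.
C[4]: E(K, 0x6) = 0x7.

C[1] = 0xF, C[2] = 0xC, C[3] = 0x8, C[4] = 0x7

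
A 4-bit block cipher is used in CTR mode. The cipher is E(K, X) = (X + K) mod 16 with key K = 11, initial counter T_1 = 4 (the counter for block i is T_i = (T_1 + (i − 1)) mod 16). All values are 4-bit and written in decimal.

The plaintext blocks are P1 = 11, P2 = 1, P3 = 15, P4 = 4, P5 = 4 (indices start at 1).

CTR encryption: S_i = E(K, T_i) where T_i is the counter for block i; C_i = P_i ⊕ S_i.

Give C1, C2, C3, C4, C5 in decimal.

C1 = 4, C2 = 1, C3 = 14, C4 = 6, C5 = 7

C1: T = 4, S = E(K, T) = 15; 11 ⊕ 15 = 4.
C2: T = 5, S = E(K, T) = 0; 1 ⊕ 0 = 1.
C3: T = 6, S = E(K, T) = 1; 15 ⊕ 1 = 14.
C4: T = 7, S = E(K, T) = 2; 4 ⊕ 2 = 6.
C5: T = 8, S = E(K, T) = 3; 4 ⊕ 3 = 7.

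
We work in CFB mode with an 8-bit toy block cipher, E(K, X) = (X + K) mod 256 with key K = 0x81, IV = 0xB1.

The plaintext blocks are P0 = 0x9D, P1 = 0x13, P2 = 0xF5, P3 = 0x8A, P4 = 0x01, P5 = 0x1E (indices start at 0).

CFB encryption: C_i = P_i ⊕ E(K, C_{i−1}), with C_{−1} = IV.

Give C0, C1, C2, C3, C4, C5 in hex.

C0: E(K, 0xB1) = 0x32; 0x9D ⊕ 0x32 = 0xAF.
C1: E(K, 0xAF) = 0x30; 0x13 ⊕ 0x30 = 0x23.
C2: E(K, 0x23) = 0xA4; 0xF5 ⊕ 0xA4 = 0x51.
C3: E(K, 0x51) = 0xD2; 0x8A ⊕ 0xD2 = 0x58.
C4: E(K, 0x58) = 0xD9; 0x01 ⊕ 0xD9 = 0xD8.
C5: E(K, 0xD8) = 0x59; 0x1E ⊕ 0x59 = 0x47.

C0 = 0xAF, C1 = 0x23, C2 = 0x51, C3 = 0x58, C4 = 0xD8, C5 = 0x47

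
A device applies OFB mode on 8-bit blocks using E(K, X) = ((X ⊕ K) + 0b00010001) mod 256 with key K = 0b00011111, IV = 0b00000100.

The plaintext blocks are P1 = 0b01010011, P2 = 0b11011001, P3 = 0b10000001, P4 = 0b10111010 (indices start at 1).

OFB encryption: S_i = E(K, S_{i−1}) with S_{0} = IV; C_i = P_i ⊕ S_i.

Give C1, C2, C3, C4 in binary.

C1: S = E(K, 0b00000100) = 0b00101100; 0b01010011 ⊕ 0b00101100 = 0b01111111.
C2: S = E(K, 0b00101100) = 0b01000100; 0b11011001 ⊕ 0b01000100 = 0b10011101.
C3: S = E(K, 0b01000100) = 0b01101100; 0b10000001 ⊕ 0b01101100 = 0b11101101.
C4: S = E(K, 0b01101100) = 0b10000100; 0b10111010 ⊕ 0b10000100 = 0b00111110.

C1 = 0b01111111, C2 = 0b10011101, C3 = 0b11101101, C4 = 0b00111110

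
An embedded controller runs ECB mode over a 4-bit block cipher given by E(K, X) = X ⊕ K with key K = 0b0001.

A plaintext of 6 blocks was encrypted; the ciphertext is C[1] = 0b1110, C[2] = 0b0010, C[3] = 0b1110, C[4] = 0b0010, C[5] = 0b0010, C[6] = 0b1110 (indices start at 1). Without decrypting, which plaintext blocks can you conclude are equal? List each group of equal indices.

ECB encrypts each block independently with the same key, so equal ciphertext blocks imply equal plaintext blocks.
C[1] = C[3] = C[6] = 0b1110, so P[1] = P[3] = P[6].
C[2] = C[4] = C[5] = 0b0010, so P[2] = P[4] = P[5].

P[1] = P[3] = P[6]; P[2] = P[4] = P[5]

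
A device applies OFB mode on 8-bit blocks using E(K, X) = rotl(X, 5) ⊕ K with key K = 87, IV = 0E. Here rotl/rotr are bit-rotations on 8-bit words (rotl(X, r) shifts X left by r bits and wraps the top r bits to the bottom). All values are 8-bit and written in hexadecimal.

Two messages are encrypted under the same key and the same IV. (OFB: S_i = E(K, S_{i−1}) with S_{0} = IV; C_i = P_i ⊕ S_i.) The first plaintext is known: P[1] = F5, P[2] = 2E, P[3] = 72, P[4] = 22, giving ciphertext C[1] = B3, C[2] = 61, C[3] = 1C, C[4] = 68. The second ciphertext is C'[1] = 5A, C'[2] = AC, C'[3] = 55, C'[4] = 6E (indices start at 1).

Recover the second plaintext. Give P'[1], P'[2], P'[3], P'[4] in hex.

P'[1] = 1C, P'[2] = E3, P'[3] = 3B, P'[4] = 24

In OFB with a reused IV, both messages share the same keystream S_i, so C_i ⊕ C'_i = P_i ⊕ P'_i and thus P'_i = P_i ⊕ C_i ⊕ C'_i.
P'[1]: F5 ⊕ B3 ⊕ 5A = 1C.
P'[2]: 2E ⊕ 61 ⊕ AC = E3.
P'[3]: 72 ⊕ 1C ⊕ 55 = 3B.
P'[4]: 22 ⊕ 68 ⊕ 6E = 24.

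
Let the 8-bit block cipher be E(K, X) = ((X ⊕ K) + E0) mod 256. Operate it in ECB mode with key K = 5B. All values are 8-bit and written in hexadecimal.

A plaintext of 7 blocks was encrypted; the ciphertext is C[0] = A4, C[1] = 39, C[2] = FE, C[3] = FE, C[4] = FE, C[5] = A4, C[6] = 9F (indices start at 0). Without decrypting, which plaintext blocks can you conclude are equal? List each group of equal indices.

ECB encrypts each block independently with the same key, so equal ciphertext blocks imply equal plaintext blocks.
C[0] = C[5] = A4, so P[0] = P[5].
C[2] = C[3] = C[4] = FE, so P[2] = P[3] = P[4].

P[0] = P[5]; P[2] = P[3] = P[4]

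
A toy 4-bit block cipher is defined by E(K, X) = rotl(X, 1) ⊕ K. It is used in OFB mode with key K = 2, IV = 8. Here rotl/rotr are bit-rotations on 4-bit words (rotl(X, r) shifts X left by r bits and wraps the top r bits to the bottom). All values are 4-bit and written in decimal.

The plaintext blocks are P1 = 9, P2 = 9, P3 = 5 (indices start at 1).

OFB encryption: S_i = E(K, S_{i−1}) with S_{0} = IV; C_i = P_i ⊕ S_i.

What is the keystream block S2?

4

C1: S = E(K, 8) = 3; 9 ⊕ 3 = 10.
C2: S = E(K, 3) = 4; 9 ⊕ 4 = 13.
So S2 = 4.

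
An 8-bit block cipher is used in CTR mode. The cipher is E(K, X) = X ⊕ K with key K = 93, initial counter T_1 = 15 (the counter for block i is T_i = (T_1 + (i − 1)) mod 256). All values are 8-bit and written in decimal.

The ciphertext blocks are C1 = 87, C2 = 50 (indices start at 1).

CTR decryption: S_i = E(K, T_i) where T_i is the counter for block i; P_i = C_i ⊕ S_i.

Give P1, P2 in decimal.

P1 = 5, P2 = 127

P1: T = 15, S = E(K, T) = 82; 87 ⊕ 82 = 5.
P2: T = 16, S = E(K, T) = 77; 50 ⊕ 77 = 127.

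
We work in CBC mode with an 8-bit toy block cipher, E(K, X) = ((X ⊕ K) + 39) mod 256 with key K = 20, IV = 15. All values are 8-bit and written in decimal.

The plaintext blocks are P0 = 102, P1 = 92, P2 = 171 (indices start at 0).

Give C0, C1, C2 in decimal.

C0 = 164, C1 = 19, C2 = 211

CBC encryption: C_i = E(K, P_i ⊕ C_{i−1}), with C_{−1} = IV.
C0: P0 ⊕ 15 = 105; E(K, 105) = 164.
C1: P1 ⊕ 164 = 248; E(K, 248) = 19.
C2: P2 ⊕ 19 = 184; E(K, 184) = 211.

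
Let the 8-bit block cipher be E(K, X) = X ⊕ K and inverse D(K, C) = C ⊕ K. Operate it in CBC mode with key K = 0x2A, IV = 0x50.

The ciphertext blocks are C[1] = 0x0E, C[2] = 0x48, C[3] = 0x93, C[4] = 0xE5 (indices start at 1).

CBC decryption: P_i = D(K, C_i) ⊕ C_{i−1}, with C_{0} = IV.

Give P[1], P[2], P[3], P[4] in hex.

P[1]: D(K, 0x0E) = 0x24; 0x24 ⊕ 0x50 = 0x74.
P[2]: D(K, 0x48) = 0x62; 0x62 ⊕ 0x0E = 0x6C.
P[3]: D(K, 0x93) = 0xB9; 0xB9 ⊕ 0x48 = 0xF1.
P[4]: D(K, 0xE5) = 0xCF; 0xCF ⊕ 0x93 = 0x5C.

P[1] = 0x74, P[2] = 0x6C, P[3] = 0xF1, P[4] = 0x5C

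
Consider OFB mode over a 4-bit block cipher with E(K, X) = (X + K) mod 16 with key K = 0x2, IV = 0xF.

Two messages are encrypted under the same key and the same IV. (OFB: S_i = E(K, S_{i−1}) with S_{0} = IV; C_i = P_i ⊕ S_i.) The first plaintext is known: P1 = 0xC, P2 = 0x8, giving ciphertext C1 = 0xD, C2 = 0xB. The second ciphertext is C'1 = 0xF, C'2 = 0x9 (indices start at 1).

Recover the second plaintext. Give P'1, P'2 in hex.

P'1 = 0xE, P'2 = 0xA

In OFB with a reused IV, both messages share the same keystream S_i, so C_i ⊕ C'_i = P_i ⊕ P'_i and thus P'_i = P_i ⊕ C_i ⊕ C'_i.
P'1: 0xC ⊕ 0xD ⊕ 0xF = 0xE.
P'2: 0x8 ⊕ 0xB ⊕ 0x9 = 0xA.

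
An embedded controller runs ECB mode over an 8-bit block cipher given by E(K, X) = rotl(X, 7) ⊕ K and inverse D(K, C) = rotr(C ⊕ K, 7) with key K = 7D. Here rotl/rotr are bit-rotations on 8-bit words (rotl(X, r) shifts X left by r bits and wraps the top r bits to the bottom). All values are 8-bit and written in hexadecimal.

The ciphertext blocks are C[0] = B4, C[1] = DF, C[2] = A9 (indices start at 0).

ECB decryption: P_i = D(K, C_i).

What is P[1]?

P[1]: D(K, DF) = 45.

P[1] = 45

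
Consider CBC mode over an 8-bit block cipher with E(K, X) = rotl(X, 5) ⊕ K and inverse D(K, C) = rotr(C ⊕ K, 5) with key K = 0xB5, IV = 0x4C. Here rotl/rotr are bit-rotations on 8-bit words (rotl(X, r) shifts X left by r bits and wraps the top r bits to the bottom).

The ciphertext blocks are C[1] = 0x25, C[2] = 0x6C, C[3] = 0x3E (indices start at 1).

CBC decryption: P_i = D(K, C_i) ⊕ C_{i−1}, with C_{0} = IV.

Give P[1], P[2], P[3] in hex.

P[1]: D(K, 0x25) = 0x84; 0x84 ⊕ 0x4C = 0xC8.
P[2]: D(K, 0x6C) = 0xCE; 0xCE ⊕ 0x25 = 0xEB.
P[3]: D(K, 0x3E) = 0x5C; 0x5C ⊕ 0x6C = 0x30.

P[1] = 0xC8, P[2] = 0xEB, P[3] = 0x30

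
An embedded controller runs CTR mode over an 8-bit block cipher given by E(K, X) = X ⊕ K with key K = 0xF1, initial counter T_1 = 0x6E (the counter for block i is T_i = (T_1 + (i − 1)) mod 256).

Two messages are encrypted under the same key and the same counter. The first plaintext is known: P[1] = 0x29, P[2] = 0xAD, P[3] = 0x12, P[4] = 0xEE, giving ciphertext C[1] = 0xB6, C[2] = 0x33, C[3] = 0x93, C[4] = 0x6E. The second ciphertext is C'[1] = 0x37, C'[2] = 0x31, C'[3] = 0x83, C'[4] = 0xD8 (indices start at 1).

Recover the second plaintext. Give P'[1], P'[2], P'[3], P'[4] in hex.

P'[1] = 0xA8, P'[2] = 0xAF, P'[3] = 0x02, P'[4] = 0x58

In CTR with a reused counter, both messages share the same keystream S_i, so C_i ⊕ C'_i = P_i ⊕ P'_i and thus P'_i = P_i ⊕ C_i ⊕ C'_i.
P'[1]: 0x29 ⊕ 0xB6 ⊕ 0x37 = 0xA8.
P'[2]: 0xAD ⊕ 0x33 ⊕ 0x31 = 0xAF.
P'[3]: 0x12 ⊕ 0x93 ⊕ 0x83 = 0x02.
P'[4]: 0xEE ⊕ 0x6E ⊕ 0xD8 = 0x58.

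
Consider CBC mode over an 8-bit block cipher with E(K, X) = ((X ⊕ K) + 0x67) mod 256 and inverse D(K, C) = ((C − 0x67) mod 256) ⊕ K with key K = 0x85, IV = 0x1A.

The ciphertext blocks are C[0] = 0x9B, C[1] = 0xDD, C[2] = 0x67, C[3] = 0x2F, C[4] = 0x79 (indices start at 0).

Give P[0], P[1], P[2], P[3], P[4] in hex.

CBC decryption: P_i = D(K, C_i) ⊕ C_{i−1}, with C_{−1} = IV.
P[0]: D(K, 0x9B) = 0xB1; 0xB1 ⊕ 0x1A = 0xAB.
P[1]: D(K, 0xDD) = 0xF3; 0xF3 ⊕ 0x9B = 0x68.
P[2]: D(K, 0x67) = 0x85; 0x85 ⊕ 0xDD = 0x58.
P[3]: D(K, 0x2F) = 0x4D; 0x4D ⊕ 0x67 = 0x2A.
P[4]: D(K, 0x79) = 0x97; 0x97 ⊕ 0x2F = 0xB8.

P[0] = 0xAB, P[1] = 0x68, P[2] = 0x58, P[3] = 0x2A, P[4] = 0xB8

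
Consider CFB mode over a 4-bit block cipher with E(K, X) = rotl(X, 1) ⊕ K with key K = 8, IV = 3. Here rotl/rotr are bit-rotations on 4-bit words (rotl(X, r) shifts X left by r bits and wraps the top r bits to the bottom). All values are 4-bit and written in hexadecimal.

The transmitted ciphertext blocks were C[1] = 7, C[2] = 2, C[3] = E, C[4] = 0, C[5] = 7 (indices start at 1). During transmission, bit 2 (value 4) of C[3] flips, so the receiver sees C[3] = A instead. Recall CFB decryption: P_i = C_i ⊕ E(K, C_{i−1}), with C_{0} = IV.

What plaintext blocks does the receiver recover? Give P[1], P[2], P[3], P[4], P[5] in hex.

Only C[3] changed, to A. In CFB, a change in C_i flips the same bit in P_i and garbles P_{i+1}. Decrypting the received ciphertext:
P[1]: E(K, 3) = E; 7 ⊕ E = 9.
P[2]: E(K, 7) = 6; 2 ⊕ 6 = 4.
P[3]: E(K, 2) = C; A ⊕ C = 6.
P[4]: E(K, A) = D; 0 ⊕ D = D.
P[5]: E(K, 0) = 8; 7 ⊕ 8 = F.
Blocks that differ from the original plaintext: P[3], P[4].

P[1] = 9, P[2] = 4, P[3] = 6, P[4] = D, P[5] = F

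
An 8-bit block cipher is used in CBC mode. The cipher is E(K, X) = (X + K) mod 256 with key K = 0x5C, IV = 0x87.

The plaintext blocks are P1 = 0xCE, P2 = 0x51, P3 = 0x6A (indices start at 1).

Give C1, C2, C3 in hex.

CBC encryption: C_i = E(K, P_i ⊕ C_{i−1}), with C_{0} = IV.
C1: P1 ⊕ 0x87 = 0x49; E(K, 0x49) = 0xA5.
C2: P2 ⊕ 0xA5 = 0xF4; E(K, 0xF4) = 0x50.
C3: P3 ⊕ 0x50 = 0x3A; E(K, 0x3A) = 0x96.

C1 = 0xA5, C2 = 0x50, C3 = 0x96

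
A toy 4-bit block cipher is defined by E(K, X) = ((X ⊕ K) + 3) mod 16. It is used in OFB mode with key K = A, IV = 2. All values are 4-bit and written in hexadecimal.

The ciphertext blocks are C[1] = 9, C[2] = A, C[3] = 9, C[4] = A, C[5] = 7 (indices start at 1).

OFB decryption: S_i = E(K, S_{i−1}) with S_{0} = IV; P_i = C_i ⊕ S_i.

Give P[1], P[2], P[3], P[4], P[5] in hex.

P[1]: S = E(K, 2) = B; 9 ⊕ B = 2.
P[2]: S = E(K, B) = 4; A ⊕ 4 = E.
P[3]: S = E(K, 4) = 1; 9 ⊕ 1 = 8.
P[4]: S = E(K, 1) = E; A ⊕ E = 4.
P[5]: S = E(K, E) = 7; 7 ⊕ 7 = 0.

P[1] = 2, P[2] = E, P[3] = 8, P[4] = 4, P[5] = 0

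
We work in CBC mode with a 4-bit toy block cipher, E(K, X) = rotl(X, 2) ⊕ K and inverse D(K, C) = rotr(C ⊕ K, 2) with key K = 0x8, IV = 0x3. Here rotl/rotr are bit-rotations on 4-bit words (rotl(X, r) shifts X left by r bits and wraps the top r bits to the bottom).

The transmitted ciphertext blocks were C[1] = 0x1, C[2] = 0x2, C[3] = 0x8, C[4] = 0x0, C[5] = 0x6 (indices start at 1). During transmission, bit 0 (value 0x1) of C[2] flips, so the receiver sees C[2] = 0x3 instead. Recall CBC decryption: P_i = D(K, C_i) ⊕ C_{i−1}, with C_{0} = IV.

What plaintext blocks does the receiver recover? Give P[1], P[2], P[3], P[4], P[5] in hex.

P[1] = 0x5, P[2] = 0xF, P[3] = 0x3, P[4] = 0xA, P[5] = 0xB

Only C[2] changed, to 0x3. In CBC, a change in C_i garbles P_i and flips the same bit in P_{i+1}. Decrypting the received ciphertext:
P[1]: D(K, 0x1) = 0x6; 0x6 ⊕ 0x3 = 0x5.
P[2]: D(K, 0x3) = 0xE; 0xE ⊕ 0x1 = 0xF.
P[3]: D(K, 0x8) = 0x0; 0x0 ⊕ 0x3 = 0x3.
P[4]: D(K, 0x0) = 0x2; 0x2 ⊕ 0x8 = 0xA.
P[5]: D(K, 0x6) = 0xB; 0xB ⊕ 0x0 = 0xB.
Blocks that differ from the original plaintext: P[2], P[3].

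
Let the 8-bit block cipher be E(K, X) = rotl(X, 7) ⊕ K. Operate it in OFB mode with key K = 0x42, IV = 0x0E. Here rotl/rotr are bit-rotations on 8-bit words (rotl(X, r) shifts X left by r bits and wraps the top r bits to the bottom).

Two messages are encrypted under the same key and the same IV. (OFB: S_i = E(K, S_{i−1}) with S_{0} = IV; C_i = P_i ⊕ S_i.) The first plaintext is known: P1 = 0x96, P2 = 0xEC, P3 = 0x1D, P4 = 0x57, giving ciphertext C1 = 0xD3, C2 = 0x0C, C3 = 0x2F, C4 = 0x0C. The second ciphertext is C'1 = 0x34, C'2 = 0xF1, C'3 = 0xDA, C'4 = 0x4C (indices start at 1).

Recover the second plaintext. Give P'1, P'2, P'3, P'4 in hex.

In OFB with a reused IV, both messages share the same keystream S_i, so C_i ⊕ C'_i = P_i ⊕ P'_i and thus P'_i = P_i ⊕ C_i ⊕ C'_i.
P'1: 0x96 ⊕ 0xD3 ⊕ 0x34 = 0x71.
P'2: 0xEC ⊕ 0x0C ⊕ 0xF1 = 0x11.
P'3: 0x1D ⊕ 0x2F ⊕ 0xDA = 0xE8.
P'4: 0x57 ⊕ 0x0C ⊕ 0x4C = 0x17.

P'1 = 0x71, P'2 = 0x11, P'3 = 0xE8, P'4 = 0x17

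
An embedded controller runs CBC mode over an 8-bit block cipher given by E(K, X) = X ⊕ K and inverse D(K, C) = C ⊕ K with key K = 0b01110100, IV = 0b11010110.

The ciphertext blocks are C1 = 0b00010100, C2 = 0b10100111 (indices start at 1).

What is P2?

CBC decryption: P_i = D(K, C_i) ⊕ C_{i−1}, with C_{0} = IV.
P2: D(K, 0b10100111) = 0b11010011; 0b11010011 ⊕ 0b00010100 = 0b11000111.

P2 = 0b11000111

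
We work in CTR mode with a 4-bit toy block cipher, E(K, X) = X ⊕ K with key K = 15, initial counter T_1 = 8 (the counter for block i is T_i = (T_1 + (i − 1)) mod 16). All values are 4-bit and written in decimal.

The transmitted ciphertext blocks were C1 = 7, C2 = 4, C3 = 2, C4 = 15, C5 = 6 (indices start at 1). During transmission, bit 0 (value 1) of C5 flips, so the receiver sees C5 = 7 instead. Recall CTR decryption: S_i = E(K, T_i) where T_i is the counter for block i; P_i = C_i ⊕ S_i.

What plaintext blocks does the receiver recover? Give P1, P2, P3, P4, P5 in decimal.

Only C5 changed, to 7. In CTR, a change in C_i flips the same bit in P_i only; the keystream is unaffected. Decrypting the received ciphertext:
P1: T = 8, S = E(K, T) = 7; 7 ⊕ 7 = 0.
P2: T = 9, S = E(K, T) = 6; 4 ⊕ 6 = 2.
P3: T = 10, S = E(K, T) = 5; 2 ⊕ 5 = 7.
P4: T = 11, S = E(K, T) = 4; 15 ⊕ 4 = 11.
P5: T = 12, S = E(K, T) = 3; 7 ⊕ 3 = 4.
Blocks that differ from the original plaintext: P5.

P1 = 0, P2 = 2, P3 = 7, P4 = 11, P5 = 4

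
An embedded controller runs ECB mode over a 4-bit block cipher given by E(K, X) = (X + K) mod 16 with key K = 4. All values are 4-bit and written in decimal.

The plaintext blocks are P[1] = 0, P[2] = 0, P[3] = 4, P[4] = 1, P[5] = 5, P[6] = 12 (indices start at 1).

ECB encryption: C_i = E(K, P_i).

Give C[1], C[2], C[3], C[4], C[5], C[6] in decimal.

C[1] = 4, C[2] = 4, C[3] = 8, C[4] = 5, C[5] = 9, C[6] = 0

C[1]: E(K, 0) = 4.
C[2]: E(K, 0) = 4.
C[3]: E(K, 4) = 8.
C[4]: E(K, 1) = 5.
C[5]: E(K, 5) = 9.
C[6]: E(K, 12) = 0.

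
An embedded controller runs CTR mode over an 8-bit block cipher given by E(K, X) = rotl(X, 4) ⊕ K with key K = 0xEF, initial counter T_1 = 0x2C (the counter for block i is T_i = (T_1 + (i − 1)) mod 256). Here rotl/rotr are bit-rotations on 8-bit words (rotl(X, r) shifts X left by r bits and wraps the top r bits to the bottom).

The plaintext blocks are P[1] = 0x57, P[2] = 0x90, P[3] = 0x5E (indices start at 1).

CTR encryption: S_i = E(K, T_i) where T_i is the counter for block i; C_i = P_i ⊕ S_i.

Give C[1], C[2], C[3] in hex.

C[1] = 0x7A, C[2] = 0xAD, C[3] = 0x53

C[1]: T = 0x2C, S = E(K, T) = 0x2D; 0x57 ⊕ 0x2D = 0x7A.
C[2]: T = 0x2D, S = E(K, T) = 0x3D; 0x90 ⊕ 0x3D = 0xAD.
C[3]: T = 0x2E, S = E(K, T) = 0x0D; 0x5E ⊕ 0x0D = 0x53.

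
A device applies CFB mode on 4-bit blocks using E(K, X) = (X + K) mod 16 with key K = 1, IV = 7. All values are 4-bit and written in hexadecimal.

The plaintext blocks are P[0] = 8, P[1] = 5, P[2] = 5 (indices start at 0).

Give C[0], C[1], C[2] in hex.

CFB encryption: C_i = P_i ⊕ E(K, C_{i−1}), with C_{−1} = IV.
C[0]: E(K, 7) = 8; 8 ⊕ 8 = 0.
C[1]: E(K, 0) = 1; 5 ⊕ 1 = 4.
C[2]: E(K, 4) = 5; 5 ⊕ 5 = 0.

C[0] = 0, C[1] = 4, C[2] = 0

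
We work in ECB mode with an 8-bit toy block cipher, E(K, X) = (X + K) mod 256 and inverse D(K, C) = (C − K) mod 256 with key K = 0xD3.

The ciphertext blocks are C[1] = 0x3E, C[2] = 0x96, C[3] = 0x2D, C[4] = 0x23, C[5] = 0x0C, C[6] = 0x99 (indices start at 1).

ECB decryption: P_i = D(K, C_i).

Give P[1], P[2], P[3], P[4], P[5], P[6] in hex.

P[1]: D(K, 0x3E) = 0x6B.
P[2]: D(K, 0x96) = 0xC3.
P[3]: D(K, 0x2D) = 0x5A.
P[4]: D(K, 0x23) = 0x50.
P[5]: D(K, 0x0C) = 0x39.
P[6]: D(K, 0x99) = 0xC6.

P[1] = 0x6B, P[2] = 0xC3, P[3] = 0x5A, P[4] = 0x50, P[5] = 0x39, P[6] = 0xC6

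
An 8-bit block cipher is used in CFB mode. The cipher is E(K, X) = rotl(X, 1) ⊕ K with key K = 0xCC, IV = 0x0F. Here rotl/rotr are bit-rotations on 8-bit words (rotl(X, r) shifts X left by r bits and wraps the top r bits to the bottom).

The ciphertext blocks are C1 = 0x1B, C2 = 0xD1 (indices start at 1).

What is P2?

P2 = 0x2B

CFB decryption: P_i = C_i ⊕ E(K, C_{i−1}), with C_{0} = IV.
P2: E(K, 0x1B) = 0xFA; 0xD1 ⊕ 0xFA = 0x2B.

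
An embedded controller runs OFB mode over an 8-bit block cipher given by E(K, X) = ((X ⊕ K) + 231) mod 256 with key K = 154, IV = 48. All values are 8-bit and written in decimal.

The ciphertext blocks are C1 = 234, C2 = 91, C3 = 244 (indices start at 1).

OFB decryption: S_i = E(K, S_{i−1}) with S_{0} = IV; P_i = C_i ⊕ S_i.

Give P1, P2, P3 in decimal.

P1: S = E(K, 48) = 145; 234 ⊕ 145 = 123.
P2: S = E(K, 145) = 242; 91 ⊕ 242 = 169.
P3: S = E(K, 242) = 79; 244 ⊕ 79 = 187.

P1 = 123, P2 = 169, P3 = 187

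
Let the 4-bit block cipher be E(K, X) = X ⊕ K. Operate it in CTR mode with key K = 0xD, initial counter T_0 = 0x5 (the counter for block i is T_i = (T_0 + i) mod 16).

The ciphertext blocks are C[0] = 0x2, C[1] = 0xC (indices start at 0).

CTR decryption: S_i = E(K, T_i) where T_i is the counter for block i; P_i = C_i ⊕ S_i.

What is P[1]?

P[1] = 0x7

P[1]: T = 0x6, S = E(K, T) = 0xB; 0xC ⊕ 0xB = 0x7.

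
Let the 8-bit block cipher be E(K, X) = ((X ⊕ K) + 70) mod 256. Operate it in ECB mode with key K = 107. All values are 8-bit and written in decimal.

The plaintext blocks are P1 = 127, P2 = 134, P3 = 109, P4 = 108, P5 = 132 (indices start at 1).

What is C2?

ECB encryption: C_i = E(K, P_i).
C2: E(K, 134) = 51.

C2 = 51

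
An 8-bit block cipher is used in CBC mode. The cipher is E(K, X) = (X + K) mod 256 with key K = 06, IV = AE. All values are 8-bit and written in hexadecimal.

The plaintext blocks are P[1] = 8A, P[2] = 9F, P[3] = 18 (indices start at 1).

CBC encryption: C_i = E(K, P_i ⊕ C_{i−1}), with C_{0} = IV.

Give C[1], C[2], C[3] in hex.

C[1]: P[1] ⊕ AE = 24; E(K, 24) = 2A.
C[2]: P[2] ⊕ 2A = B5; E(K, B5) = BB.
C[3]: P[3] ⊕ BB = A3; E(K, A3) = A9.

C[1] = 2A, C[2] = BB, C[3] = A9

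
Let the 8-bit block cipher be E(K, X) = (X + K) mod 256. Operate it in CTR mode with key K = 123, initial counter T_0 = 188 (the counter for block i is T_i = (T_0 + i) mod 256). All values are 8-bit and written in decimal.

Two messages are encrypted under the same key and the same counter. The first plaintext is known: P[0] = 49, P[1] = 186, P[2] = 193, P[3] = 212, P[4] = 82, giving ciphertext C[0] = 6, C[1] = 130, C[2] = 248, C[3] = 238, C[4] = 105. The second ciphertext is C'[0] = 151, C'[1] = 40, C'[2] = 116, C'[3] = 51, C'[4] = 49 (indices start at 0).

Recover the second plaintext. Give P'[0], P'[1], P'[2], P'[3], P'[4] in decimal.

In CTR with a reused counter, both messages share the same keystream S_i, so C_i ⊕ C'_i = P_i ⊕ P'_i and thus P'_i = P_i ⊕ C_i ⊕ C'_i.
P'[0]: 49 ⊕ 6 ⊕ 151 = 160.
P'[1]: 186 ⊕ 130 ⊕ 40 = 16.
P'[2]: 193 ⊕ 248 ⊕ 116 = 77.
P'[3]: 212 ⊕ 238 ⊕ 51 = 9.
P'[4]: 82 ⊕ 105 ⊕ 49 = 10.

P'[0] = 160, P'[1] = 16, P'[2] = 77, P'[3] = 9, P'[4] = 10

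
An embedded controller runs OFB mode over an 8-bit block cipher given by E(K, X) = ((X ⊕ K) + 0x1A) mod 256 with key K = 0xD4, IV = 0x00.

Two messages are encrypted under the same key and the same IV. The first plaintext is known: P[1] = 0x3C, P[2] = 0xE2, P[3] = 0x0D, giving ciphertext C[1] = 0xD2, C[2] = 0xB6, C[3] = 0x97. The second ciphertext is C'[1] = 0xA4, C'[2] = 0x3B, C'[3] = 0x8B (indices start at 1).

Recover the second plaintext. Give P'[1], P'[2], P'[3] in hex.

P'[1] = 0x4A, P'[2] = 0x6F, P'[3] = 0x11

In OFB with a reused IV, both messages share the same keystream S_i, so C_i ⊕ C'_i = P_i ⊕ P'_i and thus P'_i = P_i ⊕ C_i ⊕ C'_i.
P'[1]: 0x3C ⊕ 0xD2 ⊕ 0xA4 = 0x4A.
P'[2]: 0xE2 ⊕ 0xB6 ⊕ 0x3B = 0x6F.
P'[3]: 0x0D ⊕ 0x97 ⊕ 0x8B = 0x11.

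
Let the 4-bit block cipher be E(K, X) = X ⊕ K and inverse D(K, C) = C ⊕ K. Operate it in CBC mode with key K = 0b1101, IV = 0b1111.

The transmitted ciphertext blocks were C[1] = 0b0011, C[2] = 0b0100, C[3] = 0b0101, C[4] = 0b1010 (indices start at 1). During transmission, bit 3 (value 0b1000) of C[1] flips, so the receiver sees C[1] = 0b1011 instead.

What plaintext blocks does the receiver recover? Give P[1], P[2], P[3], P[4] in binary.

CBC decryption: P_i = D(K, C_i) ⊕ C_{i−1}, with C_{0} = IV.
Only C[1] changed, to 0b1011. In CBC, a change in C_i garbles P_i and flips the same bit in P_{i+1}. Decrypting the received ciphertext:
P[1]: D(K, 0b1011) = 0b0110; 0b0110 ⊕ 0b1111 = 0b1001.
P[2]: D(K, 0b0100) = 0b1001; 0b1001 ⊕ 0b1011 = 0b0010.
P[3]: D(K, 0b0101) = 0b1000; 0b1000 ⊕ 0b0100 = 0b1100.
P[4]: D(K, 0b1010) = 0b0111; 0b0111 ⊕ 0b0101 = 0b0010.
Blocks that differ from the original plaintext: P[1], P[2].

P[1] = 0b1001, P[2] = 0b0010, P[3] = 0b1100, P[4] = 0b0010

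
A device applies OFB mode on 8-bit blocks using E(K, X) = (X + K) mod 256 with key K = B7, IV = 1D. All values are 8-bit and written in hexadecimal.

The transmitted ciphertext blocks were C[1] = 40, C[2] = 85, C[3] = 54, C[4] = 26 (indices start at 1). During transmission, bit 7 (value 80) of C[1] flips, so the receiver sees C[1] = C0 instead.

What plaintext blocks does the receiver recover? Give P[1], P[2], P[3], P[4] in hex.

P[1] = 14, P[2] = 0E, P[3] = 16, P[4] = DF

OFB decryption: S_i = E(K, S_{i−1}) with S_{0} = IV; P_i = C_i ⊕ S_i.
Only C[1] changed, to C0. In OFB, a change in C_i flips the same bit in P_i only; the keystream is unaffected. Decrypting the received ciphertext:
P[1]: S = E(K, 1D) = D4; C0 ⊕ D4 = 14.
P[2]: S = E(K, D4) = 8B; 85 ⊕ 8B = 0E.
P[3]: S = E(K, 8B) = 42; 54 ⊕ 42 = 16.
P[4]: S = E(K, 42) = F9; 26 ⊕ F9 = DF.
Blocks that differ from the original plaintext: P[1].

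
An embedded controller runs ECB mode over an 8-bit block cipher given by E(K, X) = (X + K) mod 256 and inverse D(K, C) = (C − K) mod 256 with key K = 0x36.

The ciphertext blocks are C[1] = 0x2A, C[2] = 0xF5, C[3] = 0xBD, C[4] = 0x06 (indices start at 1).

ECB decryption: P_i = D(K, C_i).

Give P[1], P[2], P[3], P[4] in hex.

P[1] = 0xF4, P[2] = 0xBF, P[3] = 0x87, P[4] = 0xD0

P[1]: D(K, 0x2A) = 0xF4.
P[2]: D(K, 0xF5) = 0xBF.
P[3]: D(K, 0xBD) = 0x87.
P[4]: D(K, 0x06) = 0xD0.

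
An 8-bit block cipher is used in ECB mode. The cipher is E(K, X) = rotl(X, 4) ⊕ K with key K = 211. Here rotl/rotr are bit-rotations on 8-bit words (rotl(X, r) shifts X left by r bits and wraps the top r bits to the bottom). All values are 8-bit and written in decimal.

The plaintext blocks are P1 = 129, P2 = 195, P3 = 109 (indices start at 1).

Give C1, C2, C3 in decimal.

C1 = 203, C2 = 239, C3 = 5

ECB encryption: C_i = E(K, P_i).
C1: E(K, 129) = 203.
C2: E(K, 195) = 239.
C3: E(K, 109) = 5.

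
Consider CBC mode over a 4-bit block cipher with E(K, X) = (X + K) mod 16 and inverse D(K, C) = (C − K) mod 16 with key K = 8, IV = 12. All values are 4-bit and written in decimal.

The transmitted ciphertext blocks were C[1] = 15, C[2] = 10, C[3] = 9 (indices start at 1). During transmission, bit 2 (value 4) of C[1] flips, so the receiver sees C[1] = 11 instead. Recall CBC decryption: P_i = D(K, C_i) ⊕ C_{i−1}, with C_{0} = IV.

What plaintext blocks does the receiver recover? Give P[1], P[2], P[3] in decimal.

Only C[1] changed, to 11. In CBC, a change in C_i garbles P_i and flips the same bit in P_{i+1}. Decrypting the received ciphertext:
P[1]: D(K, 11) = 3; 3 ⊕ 12 = 15.
P[2]: D(K, 10) = 2; 2 ⊕ 11 = 9.
P[3]: D(K, 9) = 1; 1 ⊕ 10 = 11.
Blocks that differ from the original plaintext: P[1], P[2].

P[1] = 15, P[2] = 9, P[3] = 11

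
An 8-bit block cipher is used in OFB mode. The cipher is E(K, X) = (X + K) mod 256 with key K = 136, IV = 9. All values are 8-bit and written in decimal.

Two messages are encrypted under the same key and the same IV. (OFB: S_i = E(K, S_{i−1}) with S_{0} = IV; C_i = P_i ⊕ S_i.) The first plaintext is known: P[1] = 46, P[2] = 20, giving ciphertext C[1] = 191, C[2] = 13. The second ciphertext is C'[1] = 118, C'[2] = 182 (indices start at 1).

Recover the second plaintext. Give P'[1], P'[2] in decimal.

P'[1] = 231, P'[2] = 175

In OFB with a reused IV, both messages share the same keystream S_i, so C_i ⊕ C'_i = P_i ⊕ P'_i and thus P'_i = P_i ⊕ C_i ⊕ C'_i.
P'[1]: 46 ⊕ 191 ⊕ 118 = 231.
P'[2]: 20 ⊕ 13 ⊕ 182 = 175.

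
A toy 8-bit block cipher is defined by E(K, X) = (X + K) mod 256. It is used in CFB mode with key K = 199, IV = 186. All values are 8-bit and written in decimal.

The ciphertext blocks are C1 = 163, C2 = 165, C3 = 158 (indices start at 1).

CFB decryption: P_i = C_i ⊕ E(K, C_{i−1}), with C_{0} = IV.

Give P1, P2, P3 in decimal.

P1: E(K, 186) = 129; 163 ⊕ 129 = 34.
P2: E(K, 163) = 106; 165 ⊕ 106 = 207.
P3: E(K, 165) = 108; 158 ⊕ 108 = 242.

P1 = 34, P2 = 207, P3 = 242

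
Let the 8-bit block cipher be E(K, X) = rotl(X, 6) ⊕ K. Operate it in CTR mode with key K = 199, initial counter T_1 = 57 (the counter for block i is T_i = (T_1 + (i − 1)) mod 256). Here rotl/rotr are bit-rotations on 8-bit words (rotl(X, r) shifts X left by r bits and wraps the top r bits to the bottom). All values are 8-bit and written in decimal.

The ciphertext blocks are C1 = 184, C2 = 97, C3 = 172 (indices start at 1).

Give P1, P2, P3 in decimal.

P1 = 49, P2 = 40, P3 = 165

CTR decryption: S_i = E(K, T_i) where T_i is the counter for block i; P_i = C_i ⊕ S_i.
P1: T = 57, S = E(K, T) = 137; 184 ⊕ 137 = 49.
P2: T = 58, S = E(K, T) = 73; 97 ⊕ 73 = 40.
P3: T = 59, S = E(K, T) = 9; 172 ⊕ 9 = 165.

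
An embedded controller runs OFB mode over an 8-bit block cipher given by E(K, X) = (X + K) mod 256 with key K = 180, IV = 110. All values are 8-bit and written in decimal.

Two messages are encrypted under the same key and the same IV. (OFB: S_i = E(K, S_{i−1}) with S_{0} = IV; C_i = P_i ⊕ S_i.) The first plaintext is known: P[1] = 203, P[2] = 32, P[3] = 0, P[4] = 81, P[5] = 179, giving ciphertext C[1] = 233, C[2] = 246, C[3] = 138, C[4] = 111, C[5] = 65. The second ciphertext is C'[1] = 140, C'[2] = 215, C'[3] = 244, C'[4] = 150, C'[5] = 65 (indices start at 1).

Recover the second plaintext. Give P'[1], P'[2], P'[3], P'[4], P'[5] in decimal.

In OFB with a reused IV, both messages share the same keystream S_i, so C_i ⊕ C'_i = P_i ⊕ P'_i and thus P'_i = P_i ⊕ C_i ⊕ C'_i.
P'[1]: 203 ⊕ 233 ⊕ 140 = 174.
P'[2]: 32 ⊕ 246 ⊕ 215 = 1.
P'[3]: 0 ⊕ 138 ⊕ 244 = 126.
P'[4]: 81 ⊕ 111 ⊕ 150 = 168.
P'[5]: 179 ⊕ 65 ⊕ 65 = 179.

P'[1] = 174, P'[2] = 1, P'[3] = 126, P'[4] = 168, P'[5] = 179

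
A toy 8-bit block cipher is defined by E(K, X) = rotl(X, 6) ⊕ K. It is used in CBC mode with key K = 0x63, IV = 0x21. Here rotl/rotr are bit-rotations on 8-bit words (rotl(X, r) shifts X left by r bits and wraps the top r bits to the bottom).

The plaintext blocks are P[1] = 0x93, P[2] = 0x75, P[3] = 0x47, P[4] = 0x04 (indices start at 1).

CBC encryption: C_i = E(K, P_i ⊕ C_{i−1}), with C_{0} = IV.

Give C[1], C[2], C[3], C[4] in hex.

C[1]: P[1] ⊕ 0x21 = 0xB2; E(K, 0xB2) = 0xCF.
C[2]: P[2] ⊕ 0xCF = 0xBA; E(K, 0xBA) = 0xCD.
C[3]: P[3] ⊕ 0xCD = 0x8A; E(K, 0x8A) = 0xC1.
C[4]: P[4] ⊕ 0xC1 = 0xC5; E(K, 0xC5) = 0x12.

C[1] = 0xCF, C[2] = 0xCD, C[3] = 0xC1, C[4] = 0x12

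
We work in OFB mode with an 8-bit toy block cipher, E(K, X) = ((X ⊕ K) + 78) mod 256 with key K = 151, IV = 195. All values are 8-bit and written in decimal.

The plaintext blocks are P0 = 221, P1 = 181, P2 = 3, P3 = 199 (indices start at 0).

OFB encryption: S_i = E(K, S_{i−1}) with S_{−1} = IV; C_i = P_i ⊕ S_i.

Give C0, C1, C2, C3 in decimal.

C0: S = E(K, 195) = 162; 221 ⊕ 162 = 127.
C1: S = E(K, 162) = 131; 181 ⊕ 131 = 54.
C2: S = E(K, 131) = 98; 3 ⊕ 98 = 97.
C3: S = E(K, 98) = 67; 199 ⊕ 67 = 132.

C0 = 127, C1 = 54, C2 = 97, C3 = 132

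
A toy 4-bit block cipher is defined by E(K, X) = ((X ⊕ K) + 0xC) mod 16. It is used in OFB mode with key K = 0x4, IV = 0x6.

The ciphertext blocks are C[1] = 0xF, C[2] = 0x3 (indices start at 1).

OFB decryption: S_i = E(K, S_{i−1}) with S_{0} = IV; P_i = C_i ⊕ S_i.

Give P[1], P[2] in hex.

P[1]: S = E(K, 0x6) = 0xE; 0xF ⊕ 0xE = 0x1.
P[2]: S = E(K, 0xE) = 0x6; 0x3 ⊕ 0x6 = 0x5.

P[1] = 0x1, P[2] = 0x5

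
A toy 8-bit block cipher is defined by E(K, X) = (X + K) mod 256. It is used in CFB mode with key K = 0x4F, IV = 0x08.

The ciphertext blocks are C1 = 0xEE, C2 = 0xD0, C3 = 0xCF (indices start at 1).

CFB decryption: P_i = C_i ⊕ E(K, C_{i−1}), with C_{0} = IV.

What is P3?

P3 = 0xD0

P3: E(K, 0xD0) = 0x1F; 0xCF ⊕ 0x1F = 0xD0.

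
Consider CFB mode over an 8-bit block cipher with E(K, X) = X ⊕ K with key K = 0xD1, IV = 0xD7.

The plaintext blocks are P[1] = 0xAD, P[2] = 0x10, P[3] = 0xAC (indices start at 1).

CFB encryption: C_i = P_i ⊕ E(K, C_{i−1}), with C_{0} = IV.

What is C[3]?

C[3] = 0x17

C[1]: E(K, 0xD7) = 0x06; 0xAD ⊕ 0x06 = 0xAB.
C[2]: E(K, 0xAB) = 0x7A; 0x10 ⊕ 0x7A = 0x6A.
C[3]: E(K, 0x6A) = 0xBB; 0xAC ⊕ 0xBB = 0x17.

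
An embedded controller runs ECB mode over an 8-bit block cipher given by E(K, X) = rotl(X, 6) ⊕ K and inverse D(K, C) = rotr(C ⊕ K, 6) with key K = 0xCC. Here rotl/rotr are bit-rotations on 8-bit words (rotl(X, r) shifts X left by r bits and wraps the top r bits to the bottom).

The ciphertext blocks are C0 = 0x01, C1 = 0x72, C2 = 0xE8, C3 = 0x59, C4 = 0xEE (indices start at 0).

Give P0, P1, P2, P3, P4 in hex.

ECB decryption: P_i = D(K, C_i).
P0: D(K, 0x01) = 0x37.
P1: D(K, 0x72) = 0xFA.
P2: D(K, 0xE8) = 0x90.
P3: D(K, 0x59) = 0x56.
P4: D(K, 0xEE) = 0x88.

P0 = 0x37, P1 = 0xFA, P2 = 0x90, P3 = 0x56, P4 = 0x88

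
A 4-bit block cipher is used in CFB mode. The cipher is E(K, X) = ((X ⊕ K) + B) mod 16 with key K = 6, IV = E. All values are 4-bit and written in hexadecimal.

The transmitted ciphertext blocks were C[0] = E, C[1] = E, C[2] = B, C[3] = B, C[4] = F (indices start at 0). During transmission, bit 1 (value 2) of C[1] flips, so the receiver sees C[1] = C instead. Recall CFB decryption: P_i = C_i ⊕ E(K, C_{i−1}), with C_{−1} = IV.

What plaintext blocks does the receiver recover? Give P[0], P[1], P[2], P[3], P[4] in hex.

Only C[1] changed, to C. In CFB, a change in C_i flips the same bit in P_i and garbles P_{i+1}. Decrypting the received ciphertext:
P[0]: E(K, E) = 3; E ⊕ 3 = D.
P[1]: E(K, E) = 3; C ⊕ 3 = F.
P[2]: E(K, C) = 5; B ⊕ 5 = E.
P[3]: E(K, B) = 8; B ⊕ 8 = 3.
P[4]: E(K, B) = 8; F ⊕ 8 = 7.
Blocks that differ from the original plaintext: P[1], P[2].

P[0] = D, P[1] = F, P[2] = E, P[3] = 3, P[4] = 7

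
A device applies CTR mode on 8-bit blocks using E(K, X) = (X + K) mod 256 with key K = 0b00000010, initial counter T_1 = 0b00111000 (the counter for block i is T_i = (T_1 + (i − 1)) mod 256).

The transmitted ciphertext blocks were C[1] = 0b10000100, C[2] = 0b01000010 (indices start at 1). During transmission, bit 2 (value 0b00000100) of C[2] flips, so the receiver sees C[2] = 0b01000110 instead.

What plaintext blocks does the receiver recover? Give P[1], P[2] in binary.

P[1] = 0b10111110, P[2] = 0b01111101

CTR decryption: S_i = E(K, T_i) where T_i is the counter for block i; P_i = C_i ⊕ S_i.
Only C[2] changed, to 0b01000110. In CTR, a change in C_i flips the same bit in P_i only; the keystream is unaffected. Decrypting the received ciphertext:
P[1]: T = 0b00111000, S = E(K, T) = 0b00111010; 0b10000100 ⊕ 0b00111010 = 0b10111110.
P[2]: T = 0b00111001, S = E(K, T) = 0b00111011; 0b01000110 ⊕ 0b00111011 = 0b01111101.
Blocks that differ from the original plaintext: P[2].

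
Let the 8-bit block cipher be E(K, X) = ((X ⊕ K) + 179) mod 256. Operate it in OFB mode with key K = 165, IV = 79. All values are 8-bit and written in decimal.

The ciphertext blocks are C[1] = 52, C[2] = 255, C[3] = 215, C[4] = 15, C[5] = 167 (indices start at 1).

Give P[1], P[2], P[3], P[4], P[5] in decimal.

OFB decryption: S_i = E(K, S_{i−1}) with S_{0} = IV; P_i = C_i ⊕ S_i.
P[1]: S = E(K, 79) = 157; 52 ⊕ 157 = 169.
P[2]: S = E(K, 157) = 235; 255 ⊕ 235 = 20.
P[3]: S = E(K, 235) = 1; 215 ⊕ 1 = 214.
P[4]: S = E(K, 1) = 87; 15 ⊕ 87 = 88.
P[5]: S = E(K, 87) = 165; 167 ⊕ 165 = 2.

P[1] = 169, P[2] = 20, P[3] = 214, P[4] = 88, P[5] = 2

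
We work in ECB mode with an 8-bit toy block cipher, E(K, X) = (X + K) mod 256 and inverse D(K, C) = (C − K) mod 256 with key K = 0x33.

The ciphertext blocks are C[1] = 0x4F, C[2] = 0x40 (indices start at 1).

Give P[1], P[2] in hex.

P[1] = 0x1C, P[2] = 0x0D

ECB decryption: P_i = D(K, C_i).
P[1]: D(K, 0x4F) = 0x1C.
P[2]: D(K, 0x40) = 0x0D.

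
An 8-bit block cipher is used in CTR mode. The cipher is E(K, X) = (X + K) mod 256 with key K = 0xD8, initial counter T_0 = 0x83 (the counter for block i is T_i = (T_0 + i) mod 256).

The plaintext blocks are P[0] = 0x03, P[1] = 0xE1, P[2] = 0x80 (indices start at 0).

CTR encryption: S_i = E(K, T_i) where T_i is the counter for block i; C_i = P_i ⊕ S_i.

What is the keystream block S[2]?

0x5D

C[0]: T = 0x83, S = E(K, T) = 0x5B; 0x03 ⊕ 0x5B = 0x58.
C[1]: T = 0x84, S = E(K, T) = 0x5C; 0xE1 ⊕ 0x5C = 0xBD.
C[2]: T = 0x85, S = E(K, T) = 0x5D; 0x80 ⊕ 0x5D = 0xDD.
So S[2] = 0x5D.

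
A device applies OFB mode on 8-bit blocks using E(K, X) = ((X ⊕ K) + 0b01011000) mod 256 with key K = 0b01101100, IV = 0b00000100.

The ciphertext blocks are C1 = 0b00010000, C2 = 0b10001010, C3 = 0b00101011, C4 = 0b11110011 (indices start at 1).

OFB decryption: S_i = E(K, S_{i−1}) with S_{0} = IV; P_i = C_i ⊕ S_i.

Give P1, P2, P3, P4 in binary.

P1: S = E(K, 0b00000100) = 0b11000000; 0b00010000 ⊕ 0b11000000 = 0b11010000.
P2: S = E(K, 0b11000000) = 0b00000100; 0b10001010 ⊕ 0b00000100 = 0b10001110.
P3: S = E(K, 0b00000100) = 0b11000000; 0b00101011 ⊕ 0b11000000 = 0b11101011.
P4: S = E(K, 0b11000000) = 0b00000100; 0b11110011 ⊕ 0b00000100 = 0b11110111.

P1 = 0b11010000, P2 = 0b10001110, P3 = 0b11101011, P4 = 0b11110111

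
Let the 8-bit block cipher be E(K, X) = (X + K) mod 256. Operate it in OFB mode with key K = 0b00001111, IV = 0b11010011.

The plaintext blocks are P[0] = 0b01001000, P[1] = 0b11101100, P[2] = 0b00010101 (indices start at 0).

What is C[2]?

C[2] = 0b00010101

OFB encryption: S_i = E(K, S_{i−1}) with S_{−1} = IV; C_i = P_i ⊕ S_i.
C[0]: S = E(K, 0b11010011) = 0b11100010; 0b01001000 ⊕ 0b11100010 = 0b10101010.
C[1]: S = E(K, 0b11100010) = 0b11110001; 0b11101100 ⊕ 0b11110001 = 0b00011101.
C[2]: S = E(K, 0b11110001) = 0b00000000; 0b00010101 ⊕ 0b00000000 = 0b00010101.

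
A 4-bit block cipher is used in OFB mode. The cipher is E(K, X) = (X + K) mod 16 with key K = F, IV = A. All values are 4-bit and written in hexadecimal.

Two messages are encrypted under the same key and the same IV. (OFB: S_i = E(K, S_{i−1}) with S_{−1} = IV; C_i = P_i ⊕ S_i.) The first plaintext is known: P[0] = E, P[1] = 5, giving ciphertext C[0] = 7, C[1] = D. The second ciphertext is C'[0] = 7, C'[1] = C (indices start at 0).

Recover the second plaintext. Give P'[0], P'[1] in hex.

In OFB with a reused IV, both messages share the same keystream S_i, so C_i ⊕ C'_i = P_i ⊕ P'_i and thus P'_i = P_i ⊕ C_i ⊕ C'_i.
P'[0]: E ⊕ 7 ⊕ 7 = E.
P'[1]: 5 ⊕ D ⊕ C = 4.

P'[0] = E, P'[1] = 4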